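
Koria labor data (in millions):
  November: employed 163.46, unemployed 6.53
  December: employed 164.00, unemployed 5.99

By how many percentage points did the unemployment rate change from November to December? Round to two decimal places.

The unemployment rate changed by −0.32 percentage points.

November: labor force = 163.46 + 6.53 = 169.99; u = 6.53/169.99 = 3.84%.
December: labor force = 164.00 + 5.99 = 169.99; u = 5.99/169.99 = 3.52%.
Change = 3.52% − 3.84% = −0.32 pp.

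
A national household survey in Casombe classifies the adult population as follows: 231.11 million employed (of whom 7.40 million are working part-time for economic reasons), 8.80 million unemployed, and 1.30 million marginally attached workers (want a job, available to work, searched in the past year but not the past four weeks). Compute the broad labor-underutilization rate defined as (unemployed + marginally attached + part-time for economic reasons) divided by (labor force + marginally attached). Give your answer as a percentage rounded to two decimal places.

Broad underutilization rate ≈ 7.26%.

Labor force = 231.11 + 8.80 = 239.91 million.
Numerator = 8.80 + 1.30 + 7.40 = 17.50 million.
Denominator = 239.91 + 1.30 = 241.21 million.
Broad rate = 17.50 / 241.21 = 7.26%.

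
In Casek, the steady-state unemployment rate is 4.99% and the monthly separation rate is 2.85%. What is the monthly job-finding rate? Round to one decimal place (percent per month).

From u* = s/(s+f): f = s·(1−u)/u.
f = 2.85 × (1 − 0.0499) / 0.0499 = 2.7078 / 0.0499 ≈ 54.3% per month.

Job-finding rate ≈ 54.3% per month.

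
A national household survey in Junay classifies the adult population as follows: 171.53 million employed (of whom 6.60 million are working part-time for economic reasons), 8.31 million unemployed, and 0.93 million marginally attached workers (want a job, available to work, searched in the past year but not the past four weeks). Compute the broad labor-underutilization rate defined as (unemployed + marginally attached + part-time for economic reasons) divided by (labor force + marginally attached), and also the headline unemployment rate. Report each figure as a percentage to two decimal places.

Labor force = 171.53 + 8.31 = 179.84 million.
Numerator = 8.31 + 0.93 + 6.60 = 15.84 million.
Denominator = 179.84 + 0.93 = 180.77 million.
Broad rate = 15.84 / 180.77 = 8.76%.
Headline unemployment rate = 8.31 / 179.84 = 4.62%.

Broad underutilization rate ≈ 8.76%; headline unemployment rate ≈ 4.62%.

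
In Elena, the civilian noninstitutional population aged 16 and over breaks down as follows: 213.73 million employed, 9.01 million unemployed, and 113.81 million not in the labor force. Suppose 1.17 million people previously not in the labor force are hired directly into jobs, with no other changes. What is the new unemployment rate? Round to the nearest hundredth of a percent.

New unemployment rate ≈ 4.02%.

Initially, labor force = 213.73 + 9.01 = 222.74 million, so u = 9.01/222.74 = 4.05%.
After the change, employed and labor force both rise by 1.17; unemployed unchanged → E = 214.90, U = 9.01, labor force = 223.91 million.
New unemployment rate = 9.01 / 223.91 = 4.02%.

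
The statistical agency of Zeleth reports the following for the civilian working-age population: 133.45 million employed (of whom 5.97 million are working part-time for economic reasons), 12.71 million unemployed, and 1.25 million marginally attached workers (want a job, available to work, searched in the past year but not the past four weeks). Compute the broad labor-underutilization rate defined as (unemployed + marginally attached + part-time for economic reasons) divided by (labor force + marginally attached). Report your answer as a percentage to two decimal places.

Labor force = 133.45 + 12.71 = 146.16 million.
Numerator = 12.71 + 1.25 + 5.97 = 19.93 million.
Denominator = 146.16 + 1.25 = 147.41 million.
Broad rate = 19.93 / 147.41 = 13.52%.

Broad underutilization rate ≈ 13.52%.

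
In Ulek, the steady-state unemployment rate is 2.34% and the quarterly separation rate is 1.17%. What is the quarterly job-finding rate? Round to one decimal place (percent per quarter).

From u* = s/(s+f): f = s·(1−u)/u.
f = 1.17 × (1 − 0.0234) / 0.0234 = 1.1426 / 0.0234 ≈ 48.8% per quarter.

Job-finding rate ≈ 48.8% per quarter.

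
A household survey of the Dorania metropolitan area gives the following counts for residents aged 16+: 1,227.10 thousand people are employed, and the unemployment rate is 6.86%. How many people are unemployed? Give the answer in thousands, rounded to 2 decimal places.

Let U be the number unemployed. The labor force is E + U, and U/(E+U) = 0.0686.
So U = 0.0686 × 1,227.10 / (1 − 0.0686) = 84.1791 / 0.9314 ≈ 90.38 thousand.

About 90.38 thousand are unemployed.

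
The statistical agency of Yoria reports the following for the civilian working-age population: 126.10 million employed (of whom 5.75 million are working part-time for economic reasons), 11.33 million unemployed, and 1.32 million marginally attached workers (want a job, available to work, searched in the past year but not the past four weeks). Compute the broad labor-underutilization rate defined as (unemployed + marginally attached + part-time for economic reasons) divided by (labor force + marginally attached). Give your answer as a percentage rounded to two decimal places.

Broad underutilization rate ≈ 13.26%.

Labor force = 126.10 + 11.33 = 137.43 million.
Numerator = 11.33 + 1.32 + 5.75 = 18.40 million.
Denominator = 137.43 + 1.32 = 138.75 million.
Broad rate = 18.40 / 138.75 = 13.26%.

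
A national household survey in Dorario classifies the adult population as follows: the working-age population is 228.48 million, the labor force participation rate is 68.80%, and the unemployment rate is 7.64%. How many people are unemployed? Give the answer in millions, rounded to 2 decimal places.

Labor force = 0.6880 × 228.48 = 157.19 million.
Unemployed = 0.0764 × 157.19 ≈ 12.01 million.

About 12.01 million are unemployed.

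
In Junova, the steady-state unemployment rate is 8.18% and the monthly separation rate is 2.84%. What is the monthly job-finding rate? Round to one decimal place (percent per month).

Job-finding rate ≈ 31.9% per month.

From u* = s/(s+f): f = s·(1−u)/u.
f = 2.84 × (1 − 0.0818) / 0.0818 = 2.6077 / 0.0818 ≈ 31.9% per month.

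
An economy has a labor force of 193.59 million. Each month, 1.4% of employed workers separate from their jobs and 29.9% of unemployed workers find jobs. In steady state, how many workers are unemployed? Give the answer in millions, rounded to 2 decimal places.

About 8.66 million are unemployed in steady state.

Steady-state unemployment rate u* = s/(s+f) = 1.4/(1.4+29.9) = 0.044728.
Unemployed = u* × labor force = 0.044728 × 193.59 ≈ 8.66 million.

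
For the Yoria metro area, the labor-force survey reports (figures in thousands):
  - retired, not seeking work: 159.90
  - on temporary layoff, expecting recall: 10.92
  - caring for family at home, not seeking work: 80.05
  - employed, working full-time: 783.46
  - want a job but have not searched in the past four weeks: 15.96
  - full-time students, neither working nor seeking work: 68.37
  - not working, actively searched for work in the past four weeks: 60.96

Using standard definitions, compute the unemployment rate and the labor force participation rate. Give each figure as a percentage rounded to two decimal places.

Employed = 783.46 thousand.
Unemployed = 10.92 + 60.96 = 71.88 thousand (jobless and actively searching, or on temporary layoff).
Labor force = 783.46 + 71.88 = 855.34 thousand.
Not in labor force = 159.90 + 80.05 + 15.96 + 68.37 = 324.28 thousand (those not working and not actively searching are outside the labor force — including those who want a job but have given up searching).
Civilian working-age population = 855.34 + 324.28 = 1,179.62 thousand.
Unemployment rate = 71.88 / 855.34 = 8.40%.
Labor force participation rate = 855.34 / 1,179.62 = 72.51%.

Unemployment rate ≈ 8.40%; labor force participation rate ≈ 72.51%.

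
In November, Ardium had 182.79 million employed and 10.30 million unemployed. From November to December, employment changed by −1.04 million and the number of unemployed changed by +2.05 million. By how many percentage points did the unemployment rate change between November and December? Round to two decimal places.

November: labor force = 182.79 + 10.30 = 193.09; u = 10.30/193.09 = 5.33%.
December: labor force = 181.75 + 12.35 = 194.10; u = 12.35/194.10 = 6.36%.
Change = 6.36% − 5.33% = +1.03 pp.

The unemployment rate changed by +1.03 percentage points.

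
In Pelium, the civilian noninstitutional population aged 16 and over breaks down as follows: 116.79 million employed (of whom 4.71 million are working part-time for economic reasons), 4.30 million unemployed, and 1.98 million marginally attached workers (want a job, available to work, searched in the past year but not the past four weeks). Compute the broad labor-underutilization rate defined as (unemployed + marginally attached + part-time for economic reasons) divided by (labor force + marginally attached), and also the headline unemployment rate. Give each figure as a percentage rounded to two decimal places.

Labor force = 116.79 + 4.30 = 121.09 million.
Numerator = 4.30 + 1.98 + 4.71 = 10.99 million.
Denominator = 121.09 + 1.98 = 123.07 million.
Broad rate = 10.99 / 123.07 = 8.93%.
Headline unemployment rate = 4.30 / 121.09 = 3.55%.

Broad underutilization rate ≈ 8.93%; headline unemployment rate ≈ 3.55%.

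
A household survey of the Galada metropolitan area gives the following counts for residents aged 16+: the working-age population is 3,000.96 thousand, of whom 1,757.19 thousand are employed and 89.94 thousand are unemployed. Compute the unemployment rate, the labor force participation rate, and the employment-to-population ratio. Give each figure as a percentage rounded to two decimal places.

Labor force = employed + unemployed = 1,757.19 + 89.94 = 1,847.13 thousand.
Unemployment rate = 89.94 / 1,847.13 = 4.87%.
Labor force participation rate = 1,847.13 / 3,000.96 = 61.55%.
Employment-population ratio = 1,757.19 / 3,000.96 = 58.55%.

Unemployment rate ≈ 4.87%; labor force participation rate ≈ 61.55%; employment-population ratio ≈ 58.55%.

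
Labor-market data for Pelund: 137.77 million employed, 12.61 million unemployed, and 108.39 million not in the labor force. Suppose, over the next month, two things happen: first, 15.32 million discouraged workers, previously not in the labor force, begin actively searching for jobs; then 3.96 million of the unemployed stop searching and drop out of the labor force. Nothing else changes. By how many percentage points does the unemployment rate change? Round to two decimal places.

The unemployment rate changes by +6.43 percentage points.

Initially, labor force = 137.77 + 12.61 = 150.38 million, so u = 12.61/150.38 = 8.39%.
After the first change, unemployed and labor force both rise by 15.32 → E = 137.77, U = 27.93, labor force = 165.70 million.
After the second change, unemployed and labor force both fall by 3.96 → E = 137.77, U = 23.97, labor force = 161.74 million.
New unemployment rate = 23.97 / 161.74 = 14.82%.
Change = 14.82% − 8.39% = +6.43 percentage points.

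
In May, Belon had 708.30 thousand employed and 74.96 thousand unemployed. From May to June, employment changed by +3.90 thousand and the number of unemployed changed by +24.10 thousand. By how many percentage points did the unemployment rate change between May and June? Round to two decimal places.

May: labor force = 708.30 + 74.96 = 783.26; u = 74.96/783.26 = 9.57%.
June: labor force = 712.20 + 99.06 = 811.26; u = 99.06/811.26 = 12.21%.
Change = 12.21% − 9.57% = +2.64 pp.

The unemployment rate changed by +2.64 percentage points.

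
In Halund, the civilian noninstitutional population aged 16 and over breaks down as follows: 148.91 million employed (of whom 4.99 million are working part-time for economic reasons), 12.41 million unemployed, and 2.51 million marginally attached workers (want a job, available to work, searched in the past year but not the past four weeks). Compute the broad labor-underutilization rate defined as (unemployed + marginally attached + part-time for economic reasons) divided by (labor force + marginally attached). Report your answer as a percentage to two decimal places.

Labor force = 148.91 + 12.41 = 161.32 million.
Numerator = 12.41 + 2.51 + 4.99 = 19.91 million.
Denominator = 161.32 + 2.51 = 163.83 million.
Broad rate = 19.91 / 163.83 = 12.15%.

Broad underutilization rate ≈ 12.15%.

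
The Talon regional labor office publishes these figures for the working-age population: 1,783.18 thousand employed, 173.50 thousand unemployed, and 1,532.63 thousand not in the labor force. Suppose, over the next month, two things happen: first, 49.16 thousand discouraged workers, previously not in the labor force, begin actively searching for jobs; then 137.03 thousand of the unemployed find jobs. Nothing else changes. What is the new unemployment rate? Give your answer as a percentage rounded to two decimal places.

New unemployment rate ≈ 4.27%.

Initially, labor force = 1,783.18 + 173.50 = 1,956.68 thousand, so u = 173.50/1,956.68 = 8.87%.
After the first change, unemployed and labor force both rise by 49.16 → E = 1,783.18, U = 222.66, labor force = 2,005.84 thousand.
After the second change, unemployed falls and employed rises by 137.03; labor force unchanged → E = 1,920.21, U = 85.63, labor force = 2,005.84 thousand.
New unemployment rate = 85.63 / 2,005.84 = 4.27%.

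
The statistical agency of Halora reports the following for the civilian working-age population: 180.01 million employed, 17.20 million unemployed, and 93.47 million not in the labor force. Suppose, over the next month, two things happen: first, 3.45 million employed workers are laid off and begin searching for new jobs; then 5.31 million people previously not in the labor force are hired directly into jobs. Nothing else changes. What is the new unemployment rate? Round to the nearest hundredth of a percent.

New unemployment rate ≈ 10.20%.

Initially, labor force = 180.01 + 17.20 = 197.21 million, so u = 17.20/197.21 = 8.72%.
After the first change, employed falls and unemployed rises by 3.45; labor force unchanged → E = 176.56, U = 20.65, labor force = 197.21 million.
After the second change, employed and labor force both rise by 5.31; unemployed unchanged → E = 181.87, U = 20.65, labor force = 202.52 million.
New unemployment rate = 20.65 / 202.52 = 10.20%.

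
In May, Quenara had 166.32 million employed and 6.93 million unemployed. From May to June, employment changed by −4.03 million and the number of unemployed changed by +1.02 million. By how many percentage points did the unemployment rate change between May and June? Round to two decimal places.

May: labor force = 166.32 + 6.93 = 173.25; u = 6.93/173.25 = 4.00%.
June: labor force = 162.29 + 7.95 = 170.24; u = 7.95/170.24 = 4.67%.
Change = 4.67% − 4.00% = +0.67 pp.

The unemployment rate changed by +0.67 percentage points.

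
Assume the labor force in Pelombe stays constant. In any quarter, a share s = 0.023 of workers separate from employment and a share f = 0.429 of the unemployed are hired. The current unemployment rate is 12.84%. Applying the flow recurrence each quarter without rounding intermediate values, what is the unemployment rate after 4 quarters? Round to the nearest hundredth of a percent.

Unemployment rate after four quarters ≈ 5.79%.

With a fixed labor force, u_{t+1} = u_t + s·(1−u_t) − f·u_t = u_t·(1−s−f) + s.
Here 1−s−f = 0.548 and s = 0.023.
u_1 = 0.128400 × 0.548 + 0.023 = 0.093363.
u_2 = 0.093363 × 0.548 + 0.023 = 0.074163.
u_3 = 0.074163 × 0.548 + 0.023 = 0.063641.
u_4 = 0.063641 × 0.548 + 0.023 = 0.057875.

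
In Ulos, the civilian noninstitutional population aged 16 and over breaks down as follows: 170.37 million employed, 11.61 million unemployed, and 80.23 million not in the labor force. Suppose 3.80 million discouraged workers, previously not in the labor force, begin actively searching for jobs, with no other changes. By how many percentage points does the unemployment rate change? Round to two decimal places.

Initially, labor force = 170.37 + 11.61 = 181.98 million, so u = 11.61/181.98 = 6.38%.
After the change, unemployed and labor force both rise by 3.80 → E = 170.37, U = 15.41, labor force = 185.78 million.
New unemployment rate = 15.41 / 185.78 = 8.29%.
Change = 8.29% − 6.38% = +1.91 percentage points.

The unemployment rate changes by +1.91 percentage points.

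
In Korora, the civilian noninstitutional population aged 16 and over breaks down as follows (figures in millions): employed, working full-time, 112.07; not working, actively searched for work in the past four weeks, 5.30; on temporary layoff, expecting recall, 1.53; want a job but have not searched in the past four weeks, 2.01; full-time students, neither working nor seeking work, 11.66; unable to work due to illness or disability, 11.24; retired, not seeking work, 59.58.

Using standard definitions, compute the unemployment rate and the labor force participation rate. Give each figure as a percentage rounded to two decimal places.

Employed = 112.07 million.
Unemployed = 5.30 + 1.53 = 6.83 million (jobless and actively searching, or on temporary layoff).
Labor force = 112.07 + 6.83 = 118.90 million.
Not in labor force = 2.01 + 11.66 + 11.24 + 59.58 = 84.49 million (those not working and not actively searching are outside the labor force — including those who want a job but have given up searching).
Civilian working-age population = 118.90 + 84.49 = 203.39 million.
Unemployment rate = 6.83 / 118.90 = 5.74%.
Labor force participation rate = 118.90 / 203.39 = 58.46%.

Unemployment rate ≈ 5.74%; labor force participation rate ≈ 58.46%.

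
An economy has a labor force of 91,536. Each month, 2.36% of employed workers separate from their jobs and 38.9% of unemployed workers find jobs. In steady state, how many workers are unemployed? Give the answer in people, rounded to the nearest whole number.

Steady-state unemployment rate u* = s/(s+f) = 2.36/(2.36+38.9) = 0.057198.
Unemployed = u* × labor force = 0.057198 × 91,536 ≈ 5,236.

About 5,236 are unemployed in steady state.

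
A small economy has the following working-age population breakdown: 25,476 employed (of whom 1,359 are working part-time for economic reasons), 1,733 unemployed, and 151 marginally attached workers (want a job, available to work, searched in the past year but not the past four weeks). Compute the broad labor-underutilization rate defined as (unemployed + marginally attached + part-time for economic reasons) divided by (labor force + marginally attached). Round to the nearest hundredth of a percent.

Broad underutilization rate ≈ 11.85%.

Labor force = 25,476 + 1,733 = 27,209.
Numerator = 1,733 + 151 + 1,359 = 3,243.
Denominator = 27,209 + 151 = 27,360.
Broad rate = 3,243 / 27,360 = 11.85%.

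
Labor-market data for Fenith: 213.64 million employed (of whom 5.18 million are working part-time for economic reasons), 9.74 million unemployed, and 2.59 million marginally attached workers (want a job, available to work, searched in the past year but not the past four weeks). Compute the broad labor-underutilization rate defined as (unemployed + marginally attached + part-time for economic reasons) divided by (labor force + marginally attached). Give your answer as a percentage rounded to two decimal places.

Labor force = 213.64 + 9.74 = 223.38 million.
Numerator = 9.74 + 2.59 + 5.18 = 17.51 million.
Denominator = 223.38 + 2.59 = 225.97 million.
Broad rate = 17.51 / 225.97 = 7.75%.

Broad underutilization rate ≈ 7.75%.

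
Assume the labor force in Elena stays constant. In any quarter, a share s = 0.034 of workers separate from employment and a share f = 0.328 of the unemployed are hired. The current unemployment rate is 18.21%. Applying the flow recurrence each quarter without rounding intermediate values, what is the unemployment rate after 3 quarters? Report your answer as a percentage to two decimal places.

With a fixed labor force, u_{t+1} = u_t + s·(1−u_t) − f·u_t = u_t·(1−s−f) + s.
Here 1−s−f = 0.638 and s = 0.034.
u_1 = 0.182100 × 0.638 + 0.034 = 0.150180.
u_2 = 0.150180 × 0.638 + 0.034 = 0.129815.
u_3 = 0.129815 × 0.638 + 0.034 = 0.116822.

Unemployment rate after three quarters ≈ 11.68%.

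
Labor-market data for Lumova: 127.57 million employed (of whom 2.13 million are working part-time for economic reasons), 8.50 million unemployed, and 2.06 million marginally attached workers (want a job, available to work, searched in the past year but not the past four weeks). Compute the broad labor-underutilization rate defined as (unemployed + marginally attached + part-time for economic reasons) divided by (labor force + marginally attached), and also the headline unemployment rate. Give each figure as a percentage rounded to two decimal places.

Broad underutilization rate ≈ 9.19%; headline unemployment rate ≈ 6.25%.

Labor force = 127.57 + 8.50 = 136.07 million.
Numerator = 8.50 + 2.06 + 2.13 = 12.69 million.
Denominator = 136.07 + 2.06 = 138.13 million.
Broad rate = 12.69 / 138.13 = 9.19%.
Headline unemployment rate = 8.50 / 136.07 = 6.25%.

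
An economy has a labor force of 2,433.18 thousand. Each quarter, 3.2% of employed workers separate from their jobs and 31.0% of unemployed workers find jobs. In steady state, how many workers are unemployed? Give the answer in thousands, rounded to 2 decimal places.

Steady-state unemployment rate u* = s/(s+f) = 3.2/(3.2+31.0) = 0.093567.
Unemployed = u* × labor force = 0.093567 × 2,433.18 ≈ 227.67 thousand.

About 227.67 thousand are unemployed in steady state.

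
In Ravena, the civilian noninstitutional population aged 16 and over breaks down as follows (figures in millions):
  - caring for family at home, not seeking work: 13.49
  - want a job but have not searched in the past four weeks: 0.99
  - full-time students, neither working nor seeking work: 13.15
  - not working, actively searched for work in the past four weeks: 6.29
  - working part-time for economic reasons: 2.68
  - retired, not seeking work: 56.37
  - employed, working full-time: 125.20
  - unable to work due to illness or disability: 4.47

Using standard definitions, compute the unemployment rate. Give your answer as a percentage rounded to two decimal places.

Employed = 2.68 + 125.20 = 127.88 million (anyone who worked, including part-time for economic reasons, counts as employed).
Unemployed = 6.29 million.
Labor force = 127.88 + 6.29 = 134.17 million.
Unemployment rate = 6.29 / 134.17 = 4.69%.

Unemployment rate ≈ 4.69%.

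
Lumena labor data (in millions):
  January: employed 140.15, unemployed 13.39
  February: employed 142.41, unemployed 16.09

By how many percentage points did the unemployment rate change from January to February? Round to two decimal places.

The unemployment rate changed by +1.43 percentage points.

January: labor force = 140.15 + 13.39 = 153.54; u = 13.39/153.54 = 8.72%.
February: labor force = 142.41 + 16.09 = 158.50; u = 16.09/158.50 = 10.15%.
Change = 10.15% − 8.72% = +1.43 pp.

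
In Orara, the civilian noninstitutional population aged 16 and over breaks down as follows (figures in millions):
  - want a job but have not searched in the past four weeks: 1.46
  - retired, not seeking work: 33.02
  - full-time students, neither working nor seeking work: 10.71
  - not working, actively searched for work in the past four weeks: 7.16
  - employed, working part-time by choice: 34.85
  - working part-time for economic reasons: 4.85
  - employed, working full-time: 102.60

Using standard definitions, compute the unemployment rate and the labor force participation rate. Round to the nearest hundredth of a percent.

Employed = 34.85 + 4.85 + 102.60 = 142.30 million (anyone who worked, including part-time for economic reasons, counts as employed).
Unemployed = 7.16 million.
Labor force = 142.30 + 7.16 = 149.46 million.
Not in labor force = 1.46 + 33.02 + 10.71 = 45.19 million (those not working and not actively searching are outside the labor force — including those who want a job but have given up searching).
Civilian working-age population = 149.46 + 45.19 = 194.65 million.
Unemployment rate = 7.16 / 149.46 = 4.79%.
Labor force participation rate = 149.46 / 194.65 = 76.78%.

Unemployment rate ≈ 4.79%; labor force participation rate ≈ 76.78%.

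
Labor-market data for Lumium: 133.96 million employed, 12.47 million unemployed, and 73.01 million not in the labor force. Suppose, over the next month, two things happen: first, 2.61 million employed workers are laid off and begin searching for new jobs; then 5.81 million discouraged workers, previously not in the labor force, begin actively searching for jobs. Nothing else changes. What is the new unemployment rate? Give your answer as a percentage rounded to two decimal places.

Initially, labor force = 133.96 + 12.47 = 146.43 million, so u = 12.47/146.43 = 8.52%.
After the first change, employed falls and unemployed rises by 2.61; labor force unchanged → E = 131.35, U = 15.08, labor force = 146.43 million.
After the second change, unemployed and labor force both rise by 5.81 → E = 131.35, U = 20.89, labor force = 152.24 million.
New unemployment rate = 20.89 / 152.24 = 13.72%.

New unemployment rate ≈ 13.72%.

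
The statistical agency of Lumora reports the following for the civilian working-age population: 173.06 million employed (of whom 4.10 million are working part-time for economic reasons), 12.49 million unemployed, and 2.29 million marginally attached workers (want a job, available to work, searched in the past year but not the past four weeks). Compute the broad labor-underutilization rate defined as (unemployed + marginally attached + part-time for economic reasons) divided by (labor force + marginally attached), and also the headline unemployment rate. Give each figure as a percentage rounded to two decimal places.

Labor force = 173.06 + 12.49 = 185.55 million.
Numerator = 12.49 + 2.29 + 4.10 = 18.88 million.
Denominator = 185.55 + 2.29 = 187.84 million.
Broad rate = 18.88 / 187.84 = 10.05%.
Headline unemployment rate = 12.49 / 185.55 = 6.73%.

Broad underutilization rate ≈ 10.05%; headline unemployment rate ≈ 6.73%.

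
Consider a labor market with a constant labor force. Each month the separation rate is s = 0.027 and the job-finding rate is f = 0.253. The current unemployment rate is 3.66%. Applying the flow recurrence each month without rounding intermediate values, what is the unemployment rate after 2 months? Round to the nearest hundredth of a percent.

Unemployment rate after two months ≈ 6.54%.

With a fixed labor force, u_{t+1} = u_t + s·(1−u_t) − f·u_t = u_t·(1−s−f) + s.
Here 1−s−f = 0.720 and s = 0.027.
u_1 = 0.036600 × 0.720 + 0.027 = 0.053352.
u_2 = 0.053352 × 0.720 + 0.027 = 0.065413.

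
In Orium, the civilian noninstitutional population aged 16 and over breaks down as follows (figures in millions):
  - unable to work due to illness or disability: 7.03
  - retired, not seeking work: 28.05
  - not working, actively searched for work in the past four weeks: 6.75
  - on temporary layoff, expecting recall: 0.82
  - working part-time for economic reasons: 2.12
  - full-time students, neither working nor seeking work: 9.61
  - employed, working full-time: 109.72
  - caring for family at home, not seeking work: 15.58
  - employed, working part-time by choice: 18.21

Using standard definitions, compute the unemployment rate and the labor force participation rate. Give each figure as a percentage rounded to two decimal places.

Unemployment rate ≈ 5.50%; labor force participation rate ≈ 69.54%.

Employed = 2.12 + 109.72 + 18.21 = 130.05 million (anyone who worked, including part-time for economic reasons, counts as employed).
Unemployed = 6.75 + 0.82 = 7.57 million (jobless and actively searching, or on temporary layoff).
Labor force = 130.05 + 7.57 = 137.62 million.
Not in labor force = 7.03 + 28.05 + 9.61 + 15.58 = 60.27 million (those not working and not actively searching are outside the labor force).
Civilian working-age population = 137.62 + 60.27 = 197.89 million.
Unemployment rate = 7.57 / 137.62 = 5.50%.
Labor force participation rate = 137.62 / 197.89 = 69.54%.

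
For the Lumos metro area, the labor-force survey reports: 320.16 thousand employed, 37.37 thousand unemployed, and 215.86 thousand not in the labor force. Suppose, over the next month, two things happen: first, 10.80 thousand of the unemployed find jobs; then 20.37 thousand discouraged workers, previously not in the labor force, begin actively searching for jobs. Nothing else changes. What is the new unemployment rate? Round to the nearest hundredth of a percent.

Initially, labor force = 320.16 + 37.37 = 357.53 thousand, so u = 37.37/357.53 = 10.45%.
After the first change, unemployed falls and employed rises by 10.80; labor force unchanged → E = 330.96, U = 26.57, labor force = 357.53 thousand.
After the second change, unemployed and labor force both rise by 20.37 → E = 330.96, U = 46.94, labor force = 377.90 thousand.
New unemployment rate = 46.94 / 377.90 = 12.42%.

New unemployment rate ≈ 12.42%.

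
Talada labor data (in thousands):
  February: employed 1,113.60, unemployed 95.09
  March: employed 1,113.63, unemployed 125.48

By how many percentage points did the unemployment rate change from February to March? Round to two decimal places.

The unemployment rate changed by +2.26 percentage points.

February: labor force = 1,113.60 + 95.09 = 1,208.69; u = 95.09/1,208.69 = 7.87%.
March: labor force = 1,113.63 + 125.48 = 1,239.11; u = 125.48/1,239.11 = 10.13%.
Change = 10.13% − 7.87% = +2.26 pp.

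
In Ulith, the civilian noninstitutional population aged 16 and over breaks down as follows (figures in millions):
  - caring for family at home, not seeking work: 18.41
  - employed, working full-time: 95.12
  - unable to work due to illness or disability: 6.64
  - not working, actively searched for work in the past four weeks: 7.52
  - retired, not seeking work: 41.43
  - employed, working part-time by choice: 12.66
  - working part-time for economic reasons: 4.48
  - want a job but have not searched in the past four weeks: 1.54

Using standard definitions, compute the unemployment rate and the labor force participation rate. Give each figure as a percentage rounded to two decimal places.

Unemployment rate ≈ 6.28%; labor force participation rate ≈ 63.78%.

Employed = 95.12 + 12.66 + 4.48 = 112.26 million (anyone who worked, including part-time for economic reasons, counts as employed).
Unemployed = 7.52 million.
Labor force = 112.26 + 7.52 = 119.78 million.
Not in labor force = 18.41 + 6.64 + 41.43 + 1.54 = 68.02 million (those not working and not actively searching are outside the labor force — including those who want a job but have given up searching).
Civilian working-age population = 119.78 + 68.02 = 187.80 million.
Unemployment rate = 7.52 / 119.78 = 6.28%.
Labor force participation rate = 119.78 / 187.80 = 63.78%.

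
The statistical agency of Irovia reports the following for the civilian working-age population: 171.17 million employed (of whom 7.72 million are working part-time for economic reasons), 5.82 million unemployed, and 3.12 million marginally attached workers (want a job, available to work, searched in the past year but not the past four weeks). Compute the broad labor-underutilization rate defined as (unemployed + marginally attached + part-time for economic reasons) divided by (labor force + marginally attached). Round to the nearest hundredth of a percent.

Broad underutilization rate ≈ 9.25%.

Labor force = 171.17 + 5.82 = 176.99 million.
Numerator = 5.82 + 3.12 + 7.72 = 16.66 million.
Denominator = 176.99 + 3.12 = 180.11 million.
Broad rate = 16.66 / 180.11 = 9.25%.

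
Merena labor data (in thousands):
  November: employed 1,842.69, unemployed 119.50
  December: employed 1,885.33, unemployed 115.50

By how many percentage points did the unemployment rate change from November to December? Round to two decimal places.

The unemployment rate changed by −0.32 percentage points.

November: labor force = 1,842.69 + 119.50 = 1,962.19; u = 119.50/1,962.19 = 6.09%.
December: labor force = 1,885.33 + 115.50 = 2,000.83; u = 115.50/2,000.83 = 5.77%.
Change = 5.77% − 6.09% = −0.32 pp.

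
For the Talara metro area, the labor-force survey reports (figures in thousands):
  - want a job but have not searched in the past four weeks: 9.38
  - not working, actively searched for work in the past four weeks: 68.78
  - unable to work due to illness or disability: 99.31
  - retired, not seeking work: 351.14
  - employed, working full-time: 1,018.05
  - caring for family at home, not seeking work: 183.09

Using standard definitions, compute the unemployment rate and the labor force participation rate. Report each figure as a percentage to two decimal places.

Employed = 1,018.05 thousand.
Unemployed = 68.78 thousand.
Labor force = 1,018.05 + 68.78 = 1,086.83 thousand.
Not in labor force = 9.38 + 99.31 + 351.14 + 183.09 = 642.92 thousand (those not working and not actively searching are outside the labor force — including those who want a job but have given up searching).
Civilian working-age population = 1,086.83 + 642.92 = 1,729.75 thousand.
Unemployment rate = 68.78 / 1,086.83 = 6.33%.
Labor force participation rate = 1,086.83 / 1,729.75 = 62.83%.

Unemployment rate ≈ 6.33%; labor force participation rate ≈ 62.83%.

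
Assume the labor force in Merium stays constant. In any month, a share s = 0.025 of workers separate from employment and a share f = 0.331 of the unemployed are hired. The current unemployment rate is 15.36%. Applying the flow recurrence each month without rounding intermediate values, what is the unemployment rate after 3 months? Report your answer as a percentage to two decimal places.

Unemployment rate after three months ≈ 9.25%.

With a fixed labor force, u_{t+1} = u_t + s·(1−u_t) − f·u_t = u_t·(1−s−f) + s.
Here 1−s−f = 0.644 and s = 0.025.
u_1 = 0.153600 × 0.644 + 0.025 = 0.123918.
u_2 = 0.123918 × 0.644 + 0.025 = 0.104803.
u_3 = 0.104803 × 0.644 + 0.025 = 0.092493.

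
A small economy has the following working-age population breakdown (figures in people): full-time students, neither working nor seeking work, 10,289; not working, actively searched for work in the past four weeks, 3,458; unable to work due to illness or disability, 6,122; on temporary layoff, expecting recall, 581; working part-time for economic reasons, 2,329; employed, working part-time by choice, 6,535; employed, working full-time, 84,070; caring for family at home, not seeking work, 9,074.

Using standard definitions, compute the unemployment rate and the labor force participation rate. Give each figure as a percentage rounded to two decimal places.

Employed = 2,329 + 6,535 + 84,070 = 92,934 (anyone who worked, including part-time for economic reasons, counts as employed).
Unemployed = 3,458 + 581 = 4,039 (jobless and actively searching, or on temporary layoff).
Labor force = 92,934 + 4,039 = 96,973.
Not in labor force = 10,289 + 6,122 + 9,074 = 25,485 (those not working and not actively searching are outside the labor force).
Civilian working-age population = 96,973 + 25,485 = 122,458.
Unemployment rate = 4,039 / 96,973 = 4.17%.
Labor force participation rate = 96,973 / 122,458 = 79.19%.

Unemployment rate ≈ 4.17%; labor force participation rate ≈ 79.19%.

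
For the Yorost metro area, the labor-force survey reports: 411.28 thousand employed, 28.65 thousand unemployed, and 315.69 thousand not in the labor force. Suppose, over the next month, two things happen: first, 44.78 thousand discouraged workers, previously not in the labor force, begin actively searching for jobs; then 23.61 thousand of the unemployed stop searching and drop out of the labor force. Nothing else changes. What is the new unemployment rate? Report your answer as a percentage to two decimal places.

Initially, labor force = 411.28 + 28.65 = 439.93 thousand, so u = 28.65/439.93 = 6.51%.
After the first change, unemployed and labor force both rise by 44.78 → E = 411.28, U = 73.43, labor force = 484.71 thousand.
After the second change, unemployed and labor force both fall by 23.61 → E = 411.28, U = 49.82, labor force = 461.10 thousand.
New unemployment rate = 49.82 / 461.10 = 10.80%.

New unemployment rate ≈ 10.80%.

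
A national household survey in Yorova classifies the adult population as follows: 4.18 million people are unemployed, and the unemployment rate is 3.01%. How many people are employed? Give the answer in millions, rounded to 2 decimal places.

About 134.69 million are employed.

Labor force = U / u = 4.18 / 0.0301 ≈ 138.87 million.
Employed = labor force − unemployed = 138.87 − 4.18 = 134.69 million.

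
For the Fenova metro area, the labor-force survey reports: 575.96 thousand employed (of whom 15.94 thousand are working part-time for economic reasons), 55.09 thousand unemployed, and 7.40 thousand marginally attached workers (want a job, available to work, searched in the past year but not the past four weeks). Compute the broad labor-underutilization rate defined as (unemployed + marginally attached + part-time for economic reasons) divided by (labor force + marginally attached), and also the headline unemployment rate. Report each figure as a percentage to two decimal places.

Labor force = 575.96 + 55.09 = 631.05 thousand.
Numerator = 55.09 + 7.40 + 15.94 = 78.43 thousand.
Denominator = 631.05 + 7.40 = 638.45 thousand.
Broad rate = 78.43 / 638.45 = 12.28%.
Headline unemployment rate = 55.09 / 631.05 = 8.73%.

Broad underutilization rate ≈ 12.28%; headline unemployment rate ≈ 8.73%.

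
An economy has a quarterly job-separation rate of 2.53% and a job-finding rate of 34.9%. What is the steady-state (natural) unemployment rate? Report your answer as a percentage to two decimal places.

At steady state the flows balance: s·E = f·U, so U/(E+U) = s/(s+f).
u* = 2.53 / (2.53 + 34.9) = 2.53 / 37.43 = 6.76%.

Steady-state unemployment rate ≈ 6.76%.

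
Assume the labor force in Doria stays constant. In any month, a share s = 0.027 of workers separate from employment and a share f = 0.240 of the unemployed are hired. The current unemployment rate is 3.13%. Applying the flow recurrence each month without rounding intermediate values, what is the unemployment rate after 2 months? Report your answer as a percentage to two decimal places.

With a fixed labor force, u_{t+1} = u_t + s·(1−u_t) − f·u_t = u_t·(1−s−f) + s.
Here 1−s−f = 0.733 and s = 0.027.
u_1 = 0.031300 × 0.733 + 0.027 = 0.049943.
u_2 = 0.049943 × 0.733 + 0.027 = 0.063608.

Unemployment rate after two months ≈ 6.36%.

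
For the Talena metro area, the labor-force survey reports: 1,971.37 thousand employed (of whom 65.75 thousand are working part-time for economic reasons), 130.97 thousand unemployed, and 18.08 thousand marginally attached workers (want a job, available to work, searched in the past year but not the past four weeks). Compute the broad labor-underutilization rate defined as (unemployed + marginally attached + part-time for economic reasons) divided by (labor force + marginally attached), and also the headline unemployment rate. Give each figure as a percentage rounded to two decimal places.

Labor force = 1,971.37 + 130.97 = 2,102.34 thousand.
Numerator = 130.97 + 18.08 + 65.75 = 214.80 thousand.
Denominator = 2,102.34 + 18.08 = 2,120.42 thousand.
Broad rate = 214.80 / 2,120.42 = 10.13%.
Headline unemployment rate = 130.97 / 2,102.34 = 6.23%.

Broad underutilization rate ≈ 10.13%; headline unemployment rate ≈ 6.23%.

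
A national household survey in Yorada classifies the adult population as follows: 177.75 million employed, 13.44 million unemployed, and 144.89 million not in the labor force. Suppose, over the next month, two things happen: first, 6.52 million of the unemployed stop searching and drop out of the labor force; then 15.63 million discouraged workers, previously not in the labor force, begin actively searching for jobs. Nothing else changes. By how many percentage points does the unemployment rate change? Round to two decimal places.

Initially, labor force = 177.75 + 13.44 = 191.19 million, so u = 13.44/191.19 = 7.03%.
After the first change, unemployed and labor force both fall by 6.52 → E = 177.75, U = 6.92, labor force = 184.67 million.
After the second change, unemployed and labor force both rise by 15.63 → E = 177.75, U = 22.55, labor force = 200.30 million.
New unemployment rate = 22.55 / 200.30 = 11.26%.
Change = 11.26% − 7.03% = +4.23 percentage points.

The unemployment rate changes by +4.23 percentage points.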